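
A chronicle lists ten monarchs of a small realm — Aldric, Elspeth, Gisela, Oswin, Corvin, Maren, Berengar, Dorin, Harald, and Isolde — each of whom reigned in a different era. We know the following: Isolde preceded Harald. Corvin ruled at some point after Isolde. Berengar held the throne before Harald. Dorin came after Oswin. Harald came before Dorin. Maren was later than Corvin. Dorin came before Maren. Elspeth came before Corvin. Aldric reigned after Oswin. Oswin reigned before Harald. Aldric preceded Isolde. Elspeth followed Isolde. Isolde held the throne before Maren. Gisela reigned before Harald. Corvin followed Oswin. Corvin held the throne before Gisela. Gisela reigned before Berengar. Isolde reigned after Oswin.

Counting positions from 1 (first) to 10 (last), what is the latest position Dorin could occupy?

9

Dorin must come before Maren — 1 ruler forced after them.
Everything else can be placed before Dorin in some valid order, so Dorin can sit as late as position 10 − 1 = 9.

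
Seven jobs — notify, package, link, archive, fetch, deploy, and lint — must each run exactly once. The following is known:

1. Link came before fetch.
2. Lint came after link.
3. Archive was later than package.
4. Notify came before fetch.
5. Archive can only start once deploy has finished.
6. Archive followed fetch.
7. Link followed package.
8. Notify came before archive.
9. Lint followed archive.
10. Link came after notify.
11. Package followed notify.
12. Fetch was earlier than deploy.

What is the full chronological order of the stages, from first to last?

The constraints fix every adjacent pair, so only one ordering works:
notify → package → link → fetch → deploy → archive → lint.

notify, package, link, fetch, deploy, archive, lint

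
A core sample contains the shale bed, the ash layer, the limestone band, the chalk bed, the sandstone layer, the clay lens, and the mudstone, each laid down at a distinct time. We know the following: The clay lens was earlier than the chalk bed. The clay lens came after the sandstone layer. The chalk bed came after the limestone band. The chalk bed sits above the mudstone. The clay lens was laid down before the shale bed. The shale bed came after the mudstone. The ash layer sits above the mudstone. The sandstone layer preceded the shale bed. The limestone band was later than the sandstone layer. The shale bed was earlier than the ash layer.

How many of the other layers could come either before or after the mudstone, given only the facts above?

3

Forced after the mudstone: the ash layer, the chalk bed, and the shale bed.
That leaves the clay lens, the limestone band, and the sandstone layer with no forced order relative to the mudstone — 3.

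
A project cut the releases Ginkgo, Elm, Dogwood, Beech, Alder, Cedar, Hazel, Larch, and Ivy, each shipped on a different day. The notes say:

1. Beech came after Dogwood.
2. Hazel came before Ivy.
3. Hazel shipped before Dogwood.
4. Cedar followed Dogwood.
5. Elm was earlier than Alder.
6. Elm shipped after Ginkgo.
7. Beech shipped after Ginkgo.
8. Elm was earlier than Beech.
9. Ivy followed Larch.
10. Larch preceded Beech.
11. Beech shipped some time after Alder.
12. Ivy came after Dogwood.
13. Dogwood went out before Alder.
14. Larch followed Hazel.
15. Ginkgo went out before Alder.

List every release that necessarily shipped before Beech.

Directly stated before Beech: Alder, Dogwood, Elm, Ginkgo, and Larch.
Hazel reaches Beech via Hazel → Larch → Beech.

Alder, Dogwood, Elm, Ginkgo, Hazel, Larch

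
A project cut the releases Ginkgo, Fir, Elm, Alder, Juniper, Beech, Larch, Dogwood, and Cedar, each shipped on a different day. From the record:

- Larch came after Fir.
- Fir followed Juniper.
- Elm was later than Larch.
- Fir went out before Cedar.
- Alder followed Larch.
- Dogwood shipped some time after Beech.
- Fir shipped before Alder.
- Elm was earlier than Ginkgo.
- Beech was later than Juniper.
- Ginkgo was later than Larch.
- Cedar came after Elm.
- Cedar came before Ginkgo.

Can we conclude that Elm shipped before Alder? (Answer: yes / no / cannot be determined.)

No chain of stated constraints runs from Elm to Alder, and none runs from Alder to Elm either.
So the relative order of Elm and Alder is not fixed by the given facts.

cannot be determined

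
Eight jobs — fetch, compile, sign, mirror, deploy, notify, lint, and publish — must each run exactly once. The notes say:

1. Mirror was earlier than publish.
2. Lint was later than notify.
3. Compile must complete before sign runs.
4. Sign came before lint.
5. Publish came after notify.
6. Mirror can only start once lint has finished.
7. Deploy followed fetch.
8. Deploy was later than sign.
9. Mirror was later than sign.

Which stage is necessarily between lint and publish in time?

mirror

Tracing the constraints gives lint → mirror → publish, so mirror sits after lint and before publish.
No other stage is forced both after lint and before publish.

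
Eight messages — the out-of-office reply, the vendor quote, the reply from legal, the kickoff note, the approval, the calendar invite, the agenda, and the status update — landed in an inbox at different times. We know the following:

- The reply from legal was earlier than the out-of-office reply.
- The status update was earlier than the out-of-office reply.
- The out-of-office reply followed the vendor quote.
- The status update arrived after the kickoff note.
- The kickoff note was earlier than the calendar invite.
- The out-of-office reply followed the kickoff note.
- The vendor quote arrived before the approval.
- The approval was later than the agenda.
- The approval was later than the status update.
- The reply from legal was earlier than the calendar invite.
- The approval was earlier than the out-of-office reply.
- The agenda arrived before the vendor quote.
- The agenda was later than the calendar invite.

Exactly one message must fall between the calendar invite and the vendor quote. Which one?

the agenda

Tracing the constraints gives the calendar invite → the agenda → the vendor quote, so the agenda sits after the calendar invite and before the vendor quote.
No other message is forced both after the calendar invite and before the vendor quote.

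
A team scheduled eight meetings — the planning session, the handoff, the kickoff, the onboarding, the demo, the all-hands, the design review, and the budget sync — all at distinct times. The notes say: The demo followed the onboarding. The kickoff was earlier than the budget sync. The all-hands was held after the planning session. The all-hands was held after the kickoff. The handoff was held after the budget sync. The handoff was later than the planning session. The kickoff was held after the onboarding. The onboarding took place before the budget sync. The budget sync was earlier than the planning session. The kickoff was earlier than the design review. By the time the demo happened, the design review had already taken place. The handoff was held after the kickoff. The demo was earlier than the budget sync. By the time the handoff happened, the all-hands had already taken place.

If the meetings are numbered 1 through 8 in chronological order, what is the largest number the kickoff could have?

2

The kickoff must come before the all-hands, the budget sync, the demo, the design review, the handoff, and the planning session — 6 meetings forced after it.
Everything else can be placed before the kickoff in some valid order, so the kickoff can sit as late as position 8 − 6 = 2.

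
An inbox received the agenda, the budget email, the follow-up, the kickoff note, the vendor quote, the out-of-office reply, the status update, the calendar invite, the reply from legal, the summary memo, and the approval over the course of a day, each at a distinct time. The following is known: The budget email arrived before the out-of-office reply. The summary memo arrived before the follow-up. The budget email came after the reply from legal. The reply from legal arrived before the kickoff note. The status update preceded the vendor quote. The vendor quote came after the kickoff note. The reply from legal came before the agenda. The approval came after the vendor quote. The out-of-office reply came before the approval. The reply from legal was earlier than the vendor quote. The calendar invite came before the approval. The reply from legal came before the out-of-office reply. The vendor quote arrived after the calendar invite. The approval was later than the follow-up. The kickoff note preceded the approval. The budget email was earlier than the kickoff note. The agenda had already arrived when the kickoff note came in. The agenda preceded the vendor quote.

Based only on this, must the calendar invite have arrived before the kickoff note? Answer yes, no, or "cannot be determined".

No chain of stated constraints runs from the calendar invite to the kickoff note, and none runs from the kickoff note to the calendar invite either.
So the relative order of the calendar invite and the kickoff note is not fixed by the given facts.

cannot be determined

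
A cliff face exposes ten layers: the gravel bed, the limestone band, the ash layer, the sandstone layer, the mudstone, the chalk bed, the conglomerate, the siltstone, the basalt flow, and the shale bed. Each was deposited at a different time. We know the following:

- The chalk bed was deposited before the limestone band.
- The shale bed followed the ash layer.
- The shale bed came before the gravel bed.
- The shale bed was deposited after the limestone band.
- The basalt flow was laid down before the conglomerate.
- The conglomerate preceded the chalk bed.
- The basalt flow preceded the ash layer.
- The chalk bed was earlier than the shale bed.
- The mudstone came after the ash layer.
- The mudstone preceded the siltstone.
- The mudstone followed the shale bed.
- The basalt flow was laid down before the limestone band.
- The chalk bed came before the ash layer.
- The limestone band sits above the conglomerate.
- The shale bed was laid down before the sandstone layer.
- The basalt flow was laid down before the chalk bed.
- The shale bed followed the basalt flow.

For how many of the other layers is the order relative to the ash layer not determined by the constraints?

Forced before the ash layer: the basalt flow, the chalk bed, and the conglomerate; forced after the ash layer: the gravel bed, the mudstone, the sandstone layer, the shale bed, and the siltstone.
That leaves the limestone band with no forced order relative to the ash layer — 1.

1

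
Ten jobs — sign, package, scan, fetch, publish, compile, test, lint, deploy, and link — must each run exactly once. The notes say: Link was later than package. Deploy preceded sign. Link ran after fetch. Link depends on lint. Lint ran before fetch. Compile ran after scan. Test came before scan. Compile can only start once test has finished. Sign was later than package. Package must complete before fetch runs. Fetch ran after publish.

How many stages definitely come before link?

4

Directly stated before link: fetch, lint, and package.
Publish reaches link via publish → fetch → link.
No chain forces scan (or any of the others) ahead of link.
That's fetch, lint, package, and publish — 4 in all.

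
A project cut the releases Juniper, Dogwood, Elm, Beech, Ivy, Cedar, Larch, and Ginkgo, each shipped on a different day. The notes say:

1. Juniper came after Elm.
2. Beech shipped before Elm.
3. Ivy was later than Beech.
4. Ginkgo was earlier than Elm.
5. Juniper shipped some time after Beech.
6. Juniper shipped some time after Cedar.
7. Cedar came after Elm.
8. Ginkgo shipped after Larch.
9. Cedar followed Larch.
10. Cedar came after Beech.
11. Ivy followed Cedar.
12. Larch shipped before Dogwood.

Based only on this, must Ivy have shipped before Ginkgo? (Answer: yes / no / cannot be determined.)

no

Tracing the constraints gives Ginkgo → Elm → Cedar → Ivy, so Ginkgo must come before Ivy.
That means Ivy cannot be before Ginkgo.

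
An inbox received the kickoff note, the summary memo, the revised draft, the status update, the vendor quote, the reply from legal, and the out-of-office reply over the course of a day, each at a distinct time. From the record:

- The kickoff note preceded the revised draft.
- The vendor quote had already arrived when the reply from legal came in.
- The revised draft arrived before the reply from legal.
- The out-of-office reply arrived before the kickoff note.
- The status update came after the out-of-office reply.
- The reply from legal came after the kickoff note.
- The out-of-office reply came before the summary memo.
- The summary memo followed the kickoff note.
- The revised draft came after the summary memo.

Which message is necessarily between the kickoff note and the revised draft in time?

Tracing the constraints gives the kickoff note → the summary memo → the revised draft, so the summary memo sits after the kickoff note and before the revised draft.
No other message is forced both after the kickoff note and before the revised draft.

the summary memo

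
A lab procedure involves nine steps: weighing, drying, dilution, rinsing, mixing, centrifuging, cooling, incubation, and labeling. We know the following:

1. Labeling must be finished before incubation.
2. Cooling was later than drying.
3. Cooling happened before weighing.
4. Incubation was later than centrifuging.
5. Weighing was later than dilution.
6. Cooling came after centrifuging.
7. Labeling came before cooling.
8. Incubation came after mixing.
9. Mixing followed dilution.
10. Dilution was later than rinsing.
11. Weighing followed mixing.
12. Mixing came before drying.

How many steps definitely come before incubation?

5

Directly stated before incubation: centrifuging, labeling, and mixing.
Dilution reaches incubation via dilution → mixing → incubation.
Rinsing reaches incubation via rinsing → dilution → mixing → incubation.
That's centrifuging, dilution, labeling, mixing, and rinsing — 5 in all.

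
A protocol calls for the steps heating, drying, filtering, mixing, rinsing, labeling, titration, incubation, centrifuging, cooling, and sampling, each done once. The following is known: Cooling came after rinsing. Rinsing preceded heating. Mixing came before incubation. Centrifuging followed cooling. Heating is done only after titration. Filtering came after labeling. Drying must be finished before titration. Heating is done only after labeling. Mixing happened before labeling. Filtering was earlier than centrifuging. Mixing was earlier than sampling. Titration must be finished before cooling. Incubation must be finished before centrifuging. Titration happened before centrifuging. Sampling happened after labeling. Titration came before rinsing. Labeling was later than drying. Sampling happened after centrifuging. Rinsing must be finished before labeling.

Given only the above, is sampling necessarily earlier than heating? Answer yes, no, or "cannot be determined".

cannot be determined

No chain of stated constraints runs from sampling to heating, and none runs from heating to sampling either.
So the relative order of sampling and heating is not fixed by the given facts.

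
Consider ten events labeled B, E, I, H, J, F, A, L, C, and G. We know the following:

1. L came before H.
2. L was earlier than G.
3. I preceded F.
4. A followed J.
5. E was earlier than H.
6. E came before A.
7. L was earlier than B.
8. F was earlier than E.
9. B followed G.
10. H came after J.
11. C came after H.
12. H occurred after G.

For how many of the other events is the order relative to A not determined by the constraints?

Forced before A: E, F, I, and J.
That leaves B, C, G, H, and L with no forced order relative to A — 5.

5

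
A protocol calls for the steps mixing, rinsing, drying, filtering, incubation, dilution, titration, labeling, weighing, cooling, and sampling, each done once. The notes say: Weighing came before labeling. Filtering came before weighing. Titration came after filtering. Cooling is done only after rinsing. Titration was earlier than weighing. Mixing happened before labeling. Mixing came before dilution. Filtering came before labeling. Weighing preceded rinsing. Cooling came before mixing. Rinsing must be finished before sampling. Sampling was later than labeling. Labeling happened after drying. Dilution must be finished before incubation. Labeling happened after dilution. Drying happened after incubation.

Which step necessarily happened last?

Every other step has a chain of constraints placing it before sampling, so sampling is last.

sampling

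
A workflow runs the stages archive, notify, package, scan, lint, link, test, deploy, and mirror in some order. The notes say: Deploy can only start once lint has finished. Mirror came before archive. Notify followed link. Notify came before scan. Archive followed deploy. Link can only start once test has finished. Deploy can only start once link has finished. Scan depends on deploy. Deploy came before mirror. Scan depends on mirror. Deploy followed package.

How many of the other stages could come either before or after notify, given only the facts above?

Forced before notify: link and test; forced after notify: scan.
That leaves archive, deploy, lint, mirror, and package with no forced order relative to notify — 5.

5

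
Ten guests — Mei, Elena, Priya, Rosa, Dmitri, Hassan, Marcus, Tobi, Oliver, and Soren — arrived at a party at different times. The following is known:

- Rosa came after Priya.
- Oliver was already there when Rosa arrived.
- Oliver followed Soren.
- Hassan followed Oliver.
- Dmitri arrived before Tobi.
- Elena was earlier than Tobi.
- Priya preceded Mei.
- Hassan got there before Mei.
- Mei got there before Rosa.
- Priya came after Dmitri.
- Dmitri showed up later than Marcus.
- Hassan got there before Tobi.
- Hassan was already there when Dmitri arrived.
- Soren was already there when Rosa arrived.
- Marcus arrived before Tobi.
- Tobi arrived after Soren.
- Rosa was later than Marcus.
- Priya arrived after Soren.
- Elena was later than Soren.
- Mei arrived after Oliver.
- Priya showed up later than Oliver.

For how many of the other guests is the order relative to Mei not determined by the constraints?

2

Forced before Mei: Dmitri, Hassan, Marcus, Oliver, Priya, and Soren; forced after Mei: Rosa.
That leaves Elena and Tobi with no forced order relative to Mei — 2.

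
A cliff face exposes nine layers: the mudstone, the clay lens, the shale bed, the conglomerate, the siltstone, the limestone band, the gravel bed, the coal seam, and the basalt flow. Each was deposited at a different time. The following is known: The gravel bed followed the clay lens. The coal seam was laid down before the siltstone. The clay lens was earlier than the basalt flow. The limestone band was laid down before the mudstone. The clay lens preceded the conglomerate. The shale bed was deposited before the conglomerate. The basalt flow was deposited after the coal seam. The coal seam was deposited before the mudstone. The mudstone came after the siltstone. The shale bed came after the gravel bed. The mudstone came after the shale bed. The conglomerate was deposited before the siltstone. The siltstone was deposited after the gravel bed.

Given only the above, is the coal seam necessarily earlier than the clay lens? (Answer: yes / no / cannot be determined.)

No chain of stated constraints runs from the coal seam to the clay lens, and none runs from the clay lens to the coal seam either.
So the relative order of the coal seam and the clay lens is not fixed by the given facts.

cannot be determined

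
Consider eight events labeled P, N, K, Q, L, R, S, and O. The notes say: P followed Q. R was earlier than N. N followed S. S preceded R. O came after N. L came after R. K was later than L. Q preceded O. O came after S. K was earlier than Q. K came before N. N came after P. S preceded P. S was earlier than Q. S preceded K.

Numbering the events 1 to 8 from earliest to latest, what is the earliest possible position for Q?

5

K, L, R, and S must all come before Q — 4 forced predecessors.
Nothing else is forced ahead of Q, so its earliest slot is position 4 + 1 = 5.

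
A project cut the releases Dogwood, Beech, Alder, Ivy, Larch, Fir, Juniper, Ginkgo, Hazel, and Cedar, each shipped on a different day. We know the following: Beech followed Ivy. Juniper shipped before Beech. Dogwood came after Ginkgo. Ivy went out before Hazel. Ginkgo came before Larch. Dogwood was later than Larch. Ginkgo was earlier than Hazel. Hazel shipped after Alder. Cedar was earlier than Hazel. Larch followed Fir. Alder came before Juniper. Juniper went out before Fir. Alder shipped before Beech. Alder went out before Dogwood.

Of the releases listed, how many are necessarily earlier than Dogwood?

Directly stated before Dogwood: Alder, Ginkgo, and Larch.
Fir reaches Dogwood via Fir → Larch → Dogwood.
Juniper reaches Dogwood via Juniper → Fir → Larch → Dogwood.
No chain forces Hazel (or any of the others) ahead of Dogwood.
That's Alder, Fir, Ginkgo, Juniper, and Larch — 5 in all.

5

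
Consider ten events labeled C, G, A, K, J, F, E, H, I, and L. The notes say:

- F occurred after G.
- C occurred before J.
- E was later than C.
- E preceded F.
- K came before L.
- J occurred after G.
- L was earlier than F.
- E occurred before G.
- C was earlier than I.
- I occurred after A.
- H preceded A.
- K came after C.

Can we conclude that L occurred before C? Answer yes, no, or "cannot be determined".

no

Tracing the constraints gives C → K → L, so C must come before L.
That means L cannot be before C.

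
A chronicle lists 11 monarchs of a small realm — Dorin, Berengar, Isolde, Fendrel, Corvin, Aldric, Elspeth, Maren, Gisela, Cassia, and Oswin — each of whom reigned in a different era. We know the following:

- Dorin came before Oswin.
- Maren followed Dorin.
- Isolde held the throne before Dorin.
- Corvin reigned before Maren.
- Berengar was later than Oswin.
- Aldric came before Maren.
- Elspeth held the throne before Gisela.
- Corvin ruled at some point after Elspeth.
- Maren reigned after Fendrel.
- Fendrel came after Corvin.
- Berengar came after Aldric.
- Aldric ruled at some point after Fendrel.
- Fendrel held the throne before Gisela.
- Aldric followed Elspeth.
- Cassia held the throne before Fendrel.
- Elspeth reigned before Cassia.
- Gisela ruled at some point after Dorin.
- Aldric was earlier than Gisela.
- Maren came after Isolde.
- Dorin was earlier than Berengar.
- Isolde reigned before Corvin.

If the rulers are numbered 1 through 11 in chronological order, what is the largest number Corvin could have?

6

Corvin must come before Aldric, Berengar, Fendrel, Gisela, and Maren — 5 rulers forced after them.
Everything else can be placed before Corvin in some valid order, so Corvin can sit as late as position 11 − 5 = 6.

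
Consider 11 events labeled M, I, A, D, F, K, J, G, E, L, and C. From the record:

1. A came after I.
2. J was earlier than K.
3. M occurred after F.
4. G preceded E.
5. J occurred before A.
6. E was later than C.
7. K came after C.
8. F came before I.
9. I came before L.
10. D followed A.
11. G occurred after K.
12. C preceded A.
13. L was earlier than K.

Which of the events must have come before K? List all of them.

Directly stated before K: C, J, and L.
F reaches K via F → I → L → K.
I reaches K via I → L → K.
No chain forces E (or any of the others) ahead of K.

C, F, I, J, L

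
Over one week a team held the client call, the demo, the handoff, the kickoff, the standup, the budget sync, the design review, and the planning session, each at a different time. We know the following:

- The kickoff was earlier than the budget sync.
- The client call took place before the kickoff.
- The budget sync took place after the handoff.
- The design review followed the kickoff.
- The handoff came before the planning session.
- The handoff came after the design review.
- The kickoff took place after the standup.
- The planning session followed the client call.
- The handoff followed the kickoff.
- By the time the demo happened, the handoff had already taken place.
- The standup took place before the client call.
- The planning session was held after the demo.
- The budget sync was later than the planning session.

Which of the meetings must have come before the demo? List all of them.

the client call, the design review, the handoff, the kickoff, the standup

Directly stated before the demo: the handoff.
The client call reaches the demo via the client call → the kickoff → the handoff → the demo.
The design review reaches the demo via the design review → the handoff → the demo.
The kickoff reaches the demo via the kickoff → the handoff → the demo.
Likewise the standup reaches the demo by chaining the stated constraints.
No chain forces the budget sync (or any of the others) ahead of the demo.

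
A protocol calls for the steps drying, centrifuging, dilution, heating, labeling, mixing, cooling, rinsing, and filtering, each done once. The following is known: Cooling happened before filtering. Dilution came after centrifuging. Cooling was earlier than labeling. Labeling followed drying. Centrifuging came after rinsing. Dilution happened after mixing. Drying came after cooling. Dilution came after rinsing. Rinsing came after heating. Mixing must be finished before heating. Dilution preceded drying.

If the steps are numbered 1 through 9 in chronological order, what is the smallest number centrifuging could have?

4

Heating, mixing, and rinsing must all come before centrifuging — 3 forced predecessors.
Nothing else is forced ahead of centrifuging, so its earliest slot is position 3 + 1 = 4.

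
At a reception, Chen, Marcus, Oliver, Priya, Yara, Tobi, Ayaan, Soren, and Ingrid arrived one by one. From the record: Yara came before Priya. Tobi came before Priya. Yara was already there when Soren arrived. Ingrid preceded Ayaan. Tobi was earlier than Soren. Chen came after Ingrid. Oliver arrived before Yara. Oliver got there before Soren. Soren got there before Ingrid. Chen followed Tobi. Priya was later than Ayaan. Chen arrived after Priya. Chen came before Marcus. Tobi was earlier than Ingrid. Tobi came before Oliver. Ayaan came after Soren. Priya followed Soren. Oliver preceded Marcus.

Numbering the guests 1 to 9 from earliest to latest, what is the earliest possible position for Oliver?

2

Tobi must come before Oliver — 1 forced predecessor.
Nothing else is forced ahead of Oliver, so their earliest slot is position 1 + 1 = 2.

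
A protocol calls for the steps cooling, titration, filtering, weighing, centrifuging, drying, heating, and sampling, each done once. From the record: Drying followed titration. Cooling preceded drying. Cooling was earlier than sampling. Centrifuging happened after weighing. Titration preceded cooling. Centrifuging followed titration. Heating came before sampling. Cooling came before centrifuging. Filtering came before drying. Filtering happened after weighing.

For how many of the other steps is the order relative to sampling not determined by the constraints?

Forced before sampling: cooling, heating, and titration.
That leaves centrifuging, drying, filtering, and weighing with no forced order relative to sampling — 4.

4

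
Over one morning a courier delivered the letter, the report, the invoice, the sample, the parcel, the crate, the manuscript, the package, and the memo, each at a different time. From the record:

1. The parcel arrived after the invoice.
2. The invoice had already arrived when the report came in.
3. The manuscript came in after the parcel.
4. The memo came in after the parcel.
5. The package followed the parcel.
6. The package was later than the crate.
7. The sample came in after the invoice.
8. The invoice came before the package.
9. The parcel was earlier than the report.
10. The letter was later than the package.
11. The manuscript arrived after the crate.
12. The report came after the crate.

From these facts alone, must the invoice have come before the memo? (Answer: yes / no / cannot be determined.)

Chain the constraints: the invoice → the parcel → the memo. Each link is directly stated, so the invoice comes before the memo.

yes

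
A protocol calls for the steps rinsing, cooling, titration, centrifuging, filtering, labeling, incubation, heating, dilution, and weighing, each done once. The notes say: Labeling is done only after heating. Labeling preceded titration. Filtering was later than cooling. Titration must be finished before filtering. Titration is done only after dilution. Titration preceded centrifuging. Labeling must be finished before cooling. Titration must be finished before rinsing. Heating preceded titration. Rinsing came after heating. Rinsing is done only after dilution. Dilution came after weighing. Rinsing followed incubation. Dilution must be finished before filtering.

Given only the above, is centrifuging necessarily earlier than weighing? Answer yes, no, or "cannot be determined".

no

Tracing the constraints gives weighing → dilution → titration → centrifuging, so weighing must come before centrifuging.
That means centrifuging cannot be before weighing.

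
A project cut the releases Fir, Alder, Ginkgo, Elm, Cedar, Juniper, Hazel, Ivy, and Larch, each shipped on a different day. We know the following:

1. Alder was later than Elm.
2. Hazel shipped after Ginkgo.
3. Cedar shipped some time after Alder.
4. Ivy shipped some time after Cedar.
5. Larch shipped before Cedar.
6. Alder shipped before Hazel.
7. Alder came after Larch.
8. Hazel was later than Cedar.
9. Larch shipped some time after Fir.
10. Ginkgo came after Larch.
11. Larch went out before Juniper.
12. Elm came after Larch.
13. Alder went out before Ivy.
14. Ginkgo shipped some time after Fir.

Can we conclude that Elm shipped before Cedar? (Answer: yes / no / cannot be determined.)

Chain the constraints: Elm → Alder → Cedar. Each link is directly stated, so Elm comes before Cedar.

yes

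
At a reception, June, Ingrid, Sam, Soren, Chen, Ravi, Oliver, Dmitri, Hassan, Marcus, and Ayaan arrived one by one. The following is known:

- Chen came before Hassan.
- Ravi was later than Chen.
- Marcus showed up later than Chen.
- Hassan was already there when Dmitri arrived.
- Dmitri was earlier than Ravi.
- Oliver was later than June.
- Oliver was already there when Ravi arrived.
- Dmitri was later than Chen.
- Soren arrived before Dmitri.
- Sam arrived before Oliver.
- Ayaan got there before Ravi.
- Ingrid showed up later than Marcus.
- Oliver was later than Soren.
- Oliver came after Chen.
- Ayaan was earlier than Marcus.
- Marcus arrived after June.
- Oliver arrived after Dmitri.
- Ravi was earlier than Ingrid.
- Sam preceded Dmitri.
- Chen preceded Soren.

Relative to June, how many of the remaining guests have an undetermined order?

6

Forced after June: Ingrid, Marcus, Oliver, and Ravi.
That leaves Ayaan, Chen, Dmitri, Hassan, Sam, and Soren with no forced order relative to June — 6.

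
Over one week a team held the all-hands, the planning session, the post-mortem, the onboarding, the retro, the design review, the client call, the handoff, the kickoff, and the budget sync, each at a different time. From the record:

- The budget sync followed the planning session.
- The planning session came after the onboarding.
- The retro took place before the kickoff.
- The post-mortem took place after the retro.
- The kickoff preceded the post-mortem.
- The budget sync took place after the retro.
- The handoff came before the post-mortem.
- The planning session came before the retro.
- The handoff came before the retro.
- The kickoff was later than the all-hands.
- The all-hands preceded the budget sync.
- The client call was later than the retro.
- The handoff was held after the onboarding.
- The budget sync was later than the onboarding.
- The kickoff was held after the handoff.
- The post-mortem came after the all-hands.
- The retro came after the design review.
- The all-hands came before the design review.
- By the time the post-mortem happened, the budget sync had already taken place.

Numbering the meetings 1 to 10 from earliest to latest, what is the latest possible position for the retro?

The retro must come before the budget sync, the client call, the kickoff, and the post-mortem — 4 meetings forced after it.
Everything else can be placed before the retro in some valid order, so the retro can sit as late as position 10 − 4 = 6.

6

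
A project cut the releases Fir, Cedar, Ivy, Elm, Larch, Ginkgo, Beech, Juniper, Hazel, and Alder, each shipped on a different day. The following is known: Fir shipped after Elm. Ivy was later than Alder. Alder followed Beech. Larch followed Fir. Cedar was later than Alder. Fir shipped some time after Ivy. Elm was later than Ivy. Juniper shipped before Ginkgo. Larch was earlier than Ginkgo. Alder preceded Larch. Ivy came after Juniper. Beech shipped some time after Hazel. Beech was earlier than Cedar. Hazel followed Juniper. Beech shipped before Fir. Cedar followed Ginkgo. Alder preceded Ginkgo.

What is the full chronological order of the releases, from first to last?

The constraints fix every adjacent pair, so only one ordering works:
Juniper → Hazel → Beech → Alder → Ivy → Elm → Fir → Larch → Ginkgo → Cedar.

Juniper, Hazel, Beech, Alder, Ivy, Elm, Fir, Larch, Ginkgo, Cedar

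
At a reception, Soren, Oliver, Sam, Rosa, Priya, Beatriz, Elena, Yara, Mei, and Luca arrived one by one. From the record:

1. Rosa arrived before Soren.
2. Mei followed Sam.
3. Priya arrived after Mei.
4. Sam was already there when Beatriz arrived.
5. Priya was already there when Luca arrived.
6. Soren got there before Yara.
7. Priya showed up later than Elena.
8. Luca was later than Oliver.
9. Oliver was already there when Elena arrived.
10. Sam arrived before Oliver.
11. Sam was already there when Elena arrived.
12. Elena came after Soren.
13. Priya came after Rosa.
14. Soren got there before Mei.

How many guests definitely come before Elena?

Directly stated before Elena: Oliver, Sam, and Soren.
Rosa reaches Elena via Rosa → Soren → Elena.
That's Oliver, Rosa, Sam, and Soren — 4 in all.

4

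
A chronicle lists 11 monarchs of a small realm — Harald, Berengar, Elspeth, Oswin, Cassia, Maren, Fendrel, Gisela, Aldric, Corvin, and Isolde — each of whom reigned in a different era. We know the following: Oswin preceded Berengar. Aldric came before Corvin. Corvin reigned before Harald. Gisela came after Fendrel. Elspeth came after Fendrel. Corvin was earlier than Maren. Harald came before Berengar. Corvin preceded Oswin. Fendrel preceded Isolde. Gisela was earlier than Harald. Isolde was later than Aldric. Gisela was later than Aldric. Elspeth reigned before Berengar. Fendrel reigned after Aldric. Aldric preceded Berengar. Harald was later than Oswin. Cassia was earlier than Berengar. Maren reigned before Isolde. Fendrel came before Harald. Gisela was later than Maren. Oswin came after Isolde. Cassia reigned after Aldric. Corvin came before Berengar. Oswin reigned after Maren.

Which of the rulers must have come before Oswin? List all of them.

Directly stated before Oswin: Corvin, Isolde, and Maren.
Aldric reaches Oswin via Aldric → Corvin → Oswin.
Fendrel reaches Oswin via Fendrel → Isolde → Oswin.
No chain forces Harald (or any of the others) ahead of Oswin.

Aldric, Corvin, Fendrel, Isolde, Maren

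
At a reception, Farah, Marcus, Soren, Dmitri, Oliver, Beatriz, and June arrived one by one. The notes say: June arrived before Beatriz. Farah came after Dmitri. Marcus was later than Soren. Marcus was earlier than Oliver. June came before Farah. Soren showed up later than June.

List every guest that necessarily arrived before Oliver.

June, Marcus, Soren

Directly stated before Oliver: Marcus.
June reaches Oliver via June → Soren → Marcus → Oliver.
Soren reaches Oliver via Soren → Marcus → Oliver.
No chain forces Dmitri (or any of the others) ahead of Oliver.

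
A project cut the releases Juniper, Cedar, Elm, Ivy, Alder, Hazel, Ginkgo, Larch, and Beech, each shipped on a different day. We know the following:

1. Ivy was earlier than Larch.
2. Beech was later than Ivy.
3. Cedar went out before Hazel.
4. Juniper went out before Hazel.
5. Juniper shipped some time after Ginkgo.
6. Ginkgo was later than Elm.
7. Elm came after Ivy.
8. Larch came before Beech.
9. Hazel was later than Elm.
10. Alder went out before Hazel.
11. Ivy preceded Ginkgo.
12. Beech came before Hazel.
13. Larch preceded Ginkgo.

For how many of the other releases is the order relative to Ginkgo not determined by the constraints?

3

Forced before Ginkgo: Elm, Ivy, and Larch; forced after Ginkgo: Hazel and Juniper.
That leaves Alder, Beech, and Cedar with no forced order relative to Ginkgo — 3.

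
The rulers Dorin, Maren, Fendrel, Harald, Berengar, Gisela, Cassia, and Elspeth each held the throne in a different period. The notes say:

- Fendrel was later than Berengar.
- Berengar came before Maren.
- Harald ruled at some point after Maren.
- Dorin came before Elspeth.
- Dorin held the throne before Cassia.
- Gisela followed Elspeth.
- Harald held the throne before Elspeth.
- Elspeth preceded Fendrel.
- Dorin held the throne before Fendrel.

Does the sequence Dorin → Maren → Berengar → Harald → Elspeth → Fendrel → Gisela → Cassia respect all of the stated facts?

no

The constraints require Berengar before Maren, but in the proposed sequence Maren appears ahead of Berengar. That one violation is enough.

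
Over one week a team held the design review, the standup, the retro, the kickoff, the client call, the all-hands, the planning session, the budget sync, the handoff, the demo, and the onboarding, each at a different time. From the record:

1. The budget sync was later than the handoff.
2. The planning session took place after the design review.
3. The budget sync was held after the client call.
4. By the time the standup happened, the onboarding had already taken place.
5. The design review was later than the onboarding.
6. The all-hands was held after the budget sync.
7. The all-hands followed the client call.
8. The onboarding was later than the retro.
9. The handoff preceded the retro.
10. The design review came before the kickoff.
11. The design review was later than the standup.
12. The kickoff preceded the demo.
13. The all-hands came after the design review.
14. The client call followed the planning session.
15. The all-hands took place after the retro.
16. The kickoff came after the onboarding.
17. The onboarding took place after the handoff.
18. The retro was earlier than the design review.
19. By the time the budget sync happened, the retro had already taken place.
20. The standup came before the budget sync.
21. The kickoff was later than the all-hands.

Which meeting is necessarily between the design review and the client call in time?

the planning session

Tracing the constraints gives the design review → the planning session → the client call, so the planning session sits after the design review and before the client call.
No other meeting is forced both after the design review and before the client call.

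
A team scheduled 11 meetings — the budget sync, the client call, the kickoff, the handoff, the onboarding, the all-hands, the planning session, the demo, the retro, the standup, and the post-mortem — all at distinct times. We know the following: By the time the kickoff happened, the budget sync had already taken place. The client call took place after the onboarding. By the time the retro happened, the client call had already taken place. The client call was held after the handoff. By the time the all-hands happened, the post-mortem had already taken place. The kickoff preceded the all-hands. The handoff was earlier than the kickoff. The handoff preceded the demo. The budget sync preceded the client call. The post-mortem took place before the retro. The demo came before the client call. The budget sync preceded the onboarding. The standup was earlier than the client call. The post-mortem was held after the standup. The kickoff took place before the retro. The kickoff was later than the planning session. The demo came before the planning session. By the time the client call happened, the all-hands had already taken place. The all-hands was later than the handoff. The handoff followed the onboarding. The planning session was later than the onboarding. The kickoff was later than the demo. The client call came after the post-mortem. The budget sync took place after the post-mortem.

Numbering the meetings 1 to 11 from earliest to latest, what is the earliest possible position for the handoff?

5

The budget sync, the onboarding, the post-mortem, and the standup must all come before the handoff — 4 forced predecessors.
Nothing else is forced ahead of the handoff, so its earliest slot is position 4 + 1 = 5.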